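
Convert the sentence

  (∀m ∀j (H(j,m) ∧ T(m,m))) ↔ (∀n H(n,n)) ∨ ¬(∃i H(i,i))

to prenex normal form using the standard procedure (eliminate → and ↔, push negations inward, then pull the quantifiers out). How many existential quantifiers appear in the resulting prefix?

4

First replace A → B with ¬A ∨ B; A ↔ B as (¬A ∨ B) ∧ (¬B ∨ A).
  (¬(∀m ∀j (H(j,m) ∧ T(m,m))) ∨ (∀n H(n,n)) ∨ ¬(∃i H(i,i))) ∧ (¬((∀n H(n,n)) ∨ ¬(∃i H(i,i))) ∨ (∀m ∀j (H(j,m) ∧ T(m,m))))
Move each ¬ inward, flipping quantifiers it crosses:
  ((∃m ∃j (¬H(j,m) ∨ ¬T(m,m))) ∨ (∀n H(n,n)) ∨ (∀i ¬H(i,i))) ∧ ((∃n ¬H(n,n)) ∧ (∃i H(i,i)) ∨ (∀m ∀j (H(j,m) ∧ T(m,m))))
Rename bound variables to avoid capture: n↦t, i↦x, m↦s, j↦q.
  ((∃m ∃j (¬H(j,m) ∨ ¬T(m,m))) ∨ (∀n H(n,n)) ∨ (∀i ¬H(i,i))) ∧ ((∃t ¬H(t,t)) ∧ (∃x H(x,x)) ∨ (∀s ∀q (H(q,s) ∧ T(s,s))))
Extract every quantifier outward, since the variables are now distinct and don't occur free across branches:
  ∃m ∃j ∀n ∀i ∃t ∃x ∀s ∀q ((¬H(j,m) ∨ ¬T(m,m) ∨ H(n,n) ∨ ¬H(i,i)) ∧ (¬H(t,t) ∧ H(x,x) ∨ H(q,s) ∧ T(s,s)))
The prefix is ∃m ∃j ∀n ∀i ∃t ∃x ∀s ∀q: 4 universal, 4 existential.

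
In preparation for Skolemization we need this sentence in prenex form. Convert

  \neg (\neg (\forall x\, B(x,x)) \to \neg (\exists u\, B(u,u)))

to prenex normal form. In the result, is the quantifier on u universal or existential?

Eliminate → and ↔ using ¬ and ∨.
  \neg (\neg \neg (\forall x\, B(x,x)) \lor \neg (\exists u\, B(u,u)))
Drive negations inward (¬∀x A ≡ ∃x ¬A, ¬∃x A ≡ ∀x ¬A, De Morgan for ∧/∨):
  (\exists x\, \neg B(x,x)) \land (\exists u\, B(u,u))
All bound variables are already distinct, so no renaming is needed.
Extract every quantifier outward, since the variables are now distinct and don't occur free across branches:
  \exists x\, \exists u\, (\neg B(x,x) \land B(u,u))
The quantifier \exists u sits under an even number of negations (counting the antecedent side of each →), so it remains existential.

existential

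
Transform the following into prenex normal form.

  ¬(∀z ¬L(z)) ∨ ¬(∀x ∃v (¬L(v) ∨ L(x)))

∃z ∃x ∀v (L(z) ∨ L(v) ∧ ¬L(x))

Drive negations inward (¬∀x A ≡ ∃x ¬A, ¬∃x A ≡ ∀x ¬A, De Morgan for ∧/∨):
  (∃z L(z)) ∨ (∃x ∀v (L(v) ∧ ¬L(x)))
All bound variables are already distinct, so no renaming is needed.
Extract every quantifier outward, since the variables are now distinct and don't occur free across branches:
  ∃z ∃x ∀v (L(z) ∨ L(v) ∧ ¬L(x))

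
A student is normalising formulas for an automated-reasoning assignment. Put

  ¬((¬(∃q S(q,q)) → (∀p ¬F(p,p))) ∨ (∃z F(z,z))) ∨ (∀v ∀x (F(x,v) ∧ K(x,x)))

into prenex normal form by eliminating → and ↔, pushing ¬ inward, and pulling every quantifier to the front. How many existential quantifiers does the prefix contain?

Eliminate → and ↔ using ¬ and ∨.
  ¬(¬¬(∃q S(q,q)) ∨ (∀p ¬F(p,p)) ∨ (∃z F(z,z))) ∨ (∀v ∀x (F(x,v) ∧ K(x,x)))
Move each ¬ inward, flipping quantifiers it crosses:
  (∀q ¬S(q,q)) ∧ (∃p F(p,p)) ∧ (∀z ¬F(z,z)) ∨ (∀v ∀x (F(x,v) ∧ K(x,x)))
Extract every quantifier outward, since the variables are now distinct and don't occur free across branches:
  ∀q ∃p ∀z ∀v ∀x (¬S(q,q) ∧ F(p,p) ∧ ¬F(z,z) ∨ F(x,v) ∧ K(x,x))
The prefix is ∀q ∃p ∀z ∀v ∀x: 4 universal, 1 existential.

1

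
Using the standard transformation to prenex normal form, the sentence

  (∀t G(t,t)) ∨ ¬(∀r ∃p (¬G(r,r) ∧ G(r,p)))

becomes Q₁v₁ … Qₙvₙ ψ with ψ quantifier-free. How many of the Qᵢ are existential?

Push ¬ through the quantifiers and connectives to reach negation normal form:
  (∀t G(t,t)) ∨ (∃r ∀p (G(r,r) ∨ ¬G(r,p)))
All bound variables are already distinct, so no renaming is needed.
Pull the quantifiers to the front (each side's bound variable is not free in the other side):
  ∀t ∃r ∀p (G(t,t) ∨ G(r,r) ∨ ¬G(r,p))
The prefix is ∀t ∃r ∀p: 2 universal, 1 existential.

1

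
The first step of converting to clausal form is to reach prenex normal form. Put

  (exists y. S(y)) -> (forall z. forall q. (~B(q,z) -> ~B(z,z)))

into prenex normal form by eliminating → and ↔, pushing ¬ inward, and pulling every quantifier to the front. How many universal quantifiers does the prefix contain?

Rewrite implications/biconditionals: A → B as ¬A ∨ B.
  ~(exists y. S(y)) | (forall z. forall q. (~~B(q,z) | ~B(z,z)))
Drive negations inward (¬∀x A ≡ ∃x ¬A, ¬∃x A ≡ ∀x ¬A, De Morgan for ∧/∨):
  (forall y. ~S(y)) | (forall z. forall q. (B(q,z) | ~B(z,z)))
Extract every quantifier outward, since the variables are now distinct and don't occur free across branches:
  forall y. forall z. forall q. (~S(y) | B(q,z) | ~B(z,z))
The prefix is forall y forall z forall q: 3 universal, 0 existential.

3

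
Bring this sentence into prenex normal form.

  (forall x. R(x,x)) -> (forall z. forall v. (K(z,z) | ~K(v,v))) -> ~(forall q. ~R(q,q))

Eliminate → and ↔ using ¬ and ∨.
  ~(forall x. R(x,x)) | ~(forall z. forall v. (K(z,z) | ~K(v,v))) | ~(forall q. ~R(q,q))
Drive negations inward (¬∀x A ≡ ∃x ¬A, ¬∃x A ≡ ∀x ¬A, De Morgan for ∧/∨):
  (exists x. ~R(x,x)) | (exists z. exists v. (~K(z,z) & K(v,v))) | (exists q. R(q,q))
All bound variables are already distinct, so no renaming is needed.
Extract every quantifier outward, since the variables are now distinct and don't occur free across branches:
  exists x. exists z. exists v. exists q. (~R(x,x) | ~K(z,z) & K(v,v) | R(q,q))

exists x. exists z. exists v. exists q. (~R(x,x) | ~K(z,z) & K(v,v) | R(q,q))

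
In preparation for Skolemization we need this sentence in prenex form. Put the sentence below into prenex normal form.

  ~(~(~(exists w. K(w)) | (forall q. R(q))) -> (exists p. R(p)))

Eliminate → and ↔ using ¬ and ∨.
  ~(~~(~(exists w. K(w)) | (forall q. R(q))) | (exists p. R(p)))
Push ¬ through the quantifiers and connectives to reach negation normal form:
  (exists w. K(w)) & (exists q. ~R(q)) & (forall p. ~R(p))
Pull the quantifiers to the front (each side's bound variable is not free in the other side):
  exists w. exists q. forall p. (K(w) & ~R(q) & ~R(p))

exists w. exists q. forall p. (K(w) & ~R(q) & ~R(p))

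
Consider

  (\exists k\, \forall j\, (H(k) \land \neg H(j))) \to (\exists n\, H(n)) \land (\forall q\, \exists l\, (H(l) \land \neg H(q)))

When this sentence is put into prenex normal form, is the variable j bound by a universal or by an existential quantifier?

Rewrite implications/biconditionals: A → B as ¬A ∨ B.
  \neg (\exists k\, \forall j\, (H(k) \land \neg H(j))) \lor (\exists n\, H(n)) \land (\forall q\, \exists l\, (H(l) \land \neg H(q)))
Push ¬ through the quantifiers and connectives to reach negation normal form:
  (\forall k\, \exists j\, (\neg H(k) \lor H(j))) \lor (\exists n\, H(n)) \land (\forall q\, \exists l\, (H(l) \land \neg H(q)))
Finally move all quantifiers to the prefix:
  \forall k\, \exists j\, \exists n\, \forall q\, \exists l\, (\neg H(k) \lor H(j) \lor H(n) \land H(l) \land \neg H(q))
The quantifier \forall j sits under an odd number of negations (counting the antecedent side of each →), so it flips to \exists j.

existential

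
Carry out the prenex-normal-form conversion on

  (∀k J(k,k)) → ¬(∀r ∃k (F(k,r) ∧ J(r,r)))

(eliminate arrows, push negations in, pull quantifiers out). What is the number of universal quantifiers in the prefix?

Rewrite implications/biconditionals: A → B as ¬A ∨ B.
  ¬(∀k J(k,k)) ∨ ¬(∀r ∃k (F(k,r) ∧ J(r,r)))
Drive negations inward (¬∀x A ≡ ∃x ¬A, ¬∃x A ≡ ∀x ¬A, De Morgan for ∧/∨):
  (∃k ¬J(k,k)) ∨ (∃r ∀k (¬F(k,r) ∨ ¬J(r,r)))
Standardize variables apart so no two quantifiers bind the same name: k↦c.
  (∃k ¬J(k,k)) ∨ (∃r ∀c (¬F(c,r) ∨ ¬J(r,r)))
Finally move all quantifiers to the prefix:
  ∃k ∃r ∀c (¬J(k,k) ∨ ¬F(c,r) ∨ ¬J(r,r))
The prefix is ∃k ∃r ∀c: 1 universal, 2 existential.

1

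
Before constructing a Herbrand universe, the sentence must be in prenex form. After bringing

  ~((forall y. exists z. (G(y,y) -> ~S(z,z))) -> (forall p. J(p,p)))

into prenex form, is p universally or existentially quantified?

Eliminate → and ↔ using ¬ and ∨.
  ~(~(forall y. exists z. (~G(y,y) | ~S(z,z))) | (forall p. J(p,p)))
Drive negations inward (¬∀x A ≡ ∃x ¬A, ¬∃x A ≡ ∀x ¬A, De Morgan for ∧/∨):
  (forall y. exists z. (~G(y,y) | ~S(z,z))) & (exists p. ~J(p,p))
All bound variables are already distinct, so no renaming is needed.
Pull the quantifiers to the front (each side's bound variable is not free in the other side):
  forall y. exists z. exists p. ((~G(y,y) | ~S(z,z)) & ~J(p,p))
The quantifier forall p sits under an odd number of negations (counting the antecedent side of each →), so it flips to exists p.

existential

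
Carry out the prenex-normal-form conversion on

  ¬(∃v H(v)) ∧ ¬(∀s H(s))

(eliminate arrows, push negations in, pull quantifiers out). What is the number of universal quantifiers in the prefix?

1

Push ¬ through the quantifiers and connectives to reach negation normal form:
  (∀v ¬H(v)) ∧ (∃s ¬H(s))
All bound variables are already distinct, so no renaming is needed.
Finally move all quantifiers to the prefix:
  ∀v ∃s (¬H(v) ∧ ¬H(s))
The prefix is ∀v ∃s: 1 universal, 1 existential.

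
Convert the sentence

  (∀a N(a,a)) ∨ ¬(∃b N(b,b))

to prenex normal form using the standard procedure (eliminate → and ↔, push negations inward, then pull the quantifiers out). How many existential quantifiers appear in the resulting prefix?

Move each ¬ inward, flipping quantifiers it crosses:
  (∀a N(a,a)) ∨ (∀b ¬N(b,b))
All bound variables are already distinct, so no renaming is needed.
Finally move all quantifiers to the prefix:
  ∀a ∀b (N(a,a) ∨ ¬N(b,b))
The prefix is ∀a ∀b: 2 universal, 0 existential.

0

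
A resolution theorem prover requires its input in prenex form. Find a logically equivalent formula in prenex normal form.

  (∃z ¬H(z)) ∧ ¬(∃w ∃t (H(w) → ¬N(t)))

First replace A → B with ¬A ∨ B.
  (∃z ¬H(z)) ∧ ¬(∃w ∃t (¬H(w) ∨ ¬N(t)))
Move each ¬ inward, flipping quantifiers it crosses:
  (∃z ¬H(z)) ∧ (∀w ∀t (H(w) ∧ N(t)))
All bound variables are already distinct, so no renaming is needed.
Pull the quantifiers to the front (each side's bound variable is not free in the other side):
  ∃z ∀w ∀t (¬H(z) ∧ H(w) ∧ N(t))

∃z ∀w ∀t (¬H(z) ∧ H(w) ∧ N(t))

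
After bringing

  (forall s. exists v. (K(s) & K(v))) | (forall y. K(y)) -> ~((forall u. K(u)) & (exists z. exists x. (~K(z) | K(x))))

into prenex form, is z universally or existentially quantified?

Rewrite implications/biconditionals: A → B as ¬A ∨ B.
  ~((forall s. exists v. (K(s) & K(v))) | (forall y. K(y))) | ~((forall u. K(u)) & (exists z. exists x. (~K(z) | K(x))))
Move each ¬ inward, flipping quantifiers it crosses:
  (exists s. forall v. (~K(s) | ~K(v))) & (exists y. ~K(y)) | (exists u. ~K(u)) | (forall z. forall x. (K(z) & ~K(x)))
Extract every quantifier outward, since the variables are now distinct and don't occur free across branches:
  exists s. forall v. exists y. exists u. forall z. forall x. ((~K(s) | ~K(v)) & ~K(y) | ~K(u) | K(z) & ~K(x))
The quantifier exists z sits under an odd number of negations (counting the antecedent side of each →), so it flips to forall z.

universal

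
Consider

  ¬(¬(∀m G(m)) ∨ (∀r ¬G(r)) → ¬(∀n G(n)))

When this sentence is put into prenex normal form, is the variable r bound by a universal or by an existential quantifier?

Eliminate → and ↔ using ¬ and ∨.
  ¬(¬(¬(∀m G(m)) ∨ (∀r ¬G(r))) ∨ ¬(∀n G(n)))
Move each ¬ inward, flipping quantifiers it crosses:
  ((∃m ¬G(m)) ∨ (∀r ¬G(r))) ∧ (∀n G(n))
Extract every quantifier outward, since the variables are now distinct and don't occur free across branches:
  ∃m ∀r ∀n ((¬G(m) ∨ ¬G(r)) ∧ G(n))
The quantifier ∀r sits under an even number of negations (counting the antecedent side of each →), so it remains universal.

universal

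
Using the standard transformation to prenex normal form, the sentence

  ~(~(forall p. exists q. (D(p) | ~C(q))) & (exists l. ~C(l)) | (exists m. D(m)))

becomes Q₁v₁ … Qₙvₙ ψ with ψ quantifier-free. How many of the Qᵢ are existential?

Push ¬ through the quantifiers and connectives to reach negation normal form:
  ((forall p. exists q. (D(p) | ~C(q))) | (forall l. C(l))) & (forall m. ~D(m))
Extract every quantifier outward, since the variables are now distinct and don't occur free across branches:
  forall p. exists q. forall l. forall m. ((D(p) | ~C(q) | C(l)) & ~D(m))
The prefix is forall p exists q forall l forall m: 3 universal, 1 existential.

1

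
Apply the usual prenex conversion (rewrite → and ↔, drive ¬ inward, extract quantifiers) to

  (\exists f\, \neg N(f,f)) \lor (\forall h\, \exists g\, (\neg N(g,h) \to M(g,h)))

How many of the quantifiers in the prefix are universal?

1

Rewrite implications/biconditionals: A → B as ¬A ∨ B.
  (\exists f\, \neg N(f,f)) \lor (\forall h\, \exists g\, (\neg \neg N(g,h) \lor M(g,h)))
Push ¬ through the quantifiers and connectives to reach negation normal form:
  (\exists f\, \neg N(f,f)) \lor (\forall h\, \exists g\, (N(g,h) \lor M(g,h)))
All bound variables are already distinct, so no renaming is needed.
Finally move all quantifiers to the prefix:
  \exists f\, \forall h\, \exists g\, (\neg N(f,f) \lor N(g,h) \lor M(g,h))
The prefix is \exists f \forall h \exists g: 1 universal, 2 existential.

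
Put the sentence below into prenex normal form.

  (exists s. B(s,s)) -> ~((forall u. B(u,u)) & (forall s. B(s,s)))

forall s. exists u. exists w1. (~B(s,s) | ~B(u,u) | ~B(w1,w1))

Eliminate → and ↔ using ¬ and ∨.
  ~(exists s. B(s,s)) | ~((forall u. B(u,u)) & (forall s. B(s,s)))
Move each ¬ inward, flipping quantifiers it crosses:
  (forall s. ~B(s,s)) | (exists u. ~B(u,u)) | (exists s. ~B(s,s))
Give each quantifier a distinct variable: s↦w1.
  (forall s. ~B(s,s)) | (exists u. ~B(u,u)) | (exists w1. ~B(w1,w1))
Pull the quantifiers to the front (each side's bound variable is not free in the other side):
  forall s. exists u. exists w1. (~B(s,s) | ~B(u,u) | ~B(w1,w1))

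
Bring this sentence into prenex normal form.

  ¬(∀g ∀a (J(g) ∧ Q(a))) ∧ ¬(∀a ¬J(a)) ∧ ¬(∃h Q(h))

Push ¬ through the quantifiers and connectives to reach negation normal form:
  (∃g ∃a (¬J(g) ∨ ¬Q(a))) ∧ (∃a J(a)) ∧ (∀h ¬Q(h))
Rename bound variables to avoid capture: a↦w.
  (∃g ∃a (¬J(g) ∨ ¬Q(a))) ∧ (∃w J(w)) ∧ (∀h ¬Q(h))
Pull the quantifiers to the front (each side's bound variable is not free in the other side):
  ∃g ∃a ∃w ∀h ((¬J(g) ∨ ¬Q(a)) ∧ J(w) ∧ ¬Q(h))

∃g ∃a ∃w ∀h ((¬J(g) ∨ ¬Q(a)) ∧ J(w) ∧ ¬Q(h))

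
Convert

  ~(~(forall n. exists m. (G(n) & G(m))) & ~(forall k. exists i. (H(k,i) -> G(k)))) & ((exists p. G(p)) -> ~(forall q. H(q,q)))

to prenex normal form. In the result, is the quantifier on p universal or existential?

universal

Eliminate → and ↔ using ¬ and ∨.
  ~(~(forall n. exists m. (G(n) & G(m))) & ~(forall k. exists i. (~H(k,i) | G(k)))) & (~(exists p. G(p)) | ~(forall q. H(q,q)))
Drive negations inward (¬∀x A ≡ ∃x ¬A, ¬∃x A ≡ ∀x ¬A, De Morgan for ∧/∨):
  ((forall n. exists m. (G(n) & G(m))) | (forall k. exists i. (~H(k,i) | G(k)))) & ((forall p. ~G(p)) | (exists q. ~H(q,q)))
Finally move all quantifiers to the prefix:
  forall n. exists m. forall k. exists i. forall p. exists q. ((G(n) & G(m) | ~H(k,i) | G(k)) & (~G(p) | ~H(q,q)))
The quantifier exists p sits under an odd number of negations (counting the antecedent side of each →), so it flips to forall p.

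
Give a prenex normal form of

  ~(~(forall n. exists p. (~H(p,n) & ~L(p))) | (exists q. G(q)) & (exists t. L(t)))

Move each ¬ inward, flipping quantifiers it crosses:
  (forall n. exists p. (~H(p,n) & ~L(p))) & ((forall q. ~G(q)) | (forall t. ~L(t)))
All bound variables are already distinct, so no renaming is needed.
Finally move all quantifiers to the prefix:
  forall n. exists p. forall q. forall t. (~H(p,n) & ~L(p) & (~G(q) | ~L(t)))

forall n. exists p. forall q. forall t. (~H(p,n) & ~L(p) & (~G(q) | ~L(t)))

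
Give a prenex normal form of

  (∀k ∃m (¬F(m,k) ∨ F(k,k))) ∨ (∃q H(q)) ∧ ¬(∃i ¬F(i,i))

Push ¬ through the quantifiers and connectives to reach negation normal form:
  (∀k ∃m (¬F(m,k) ∨ F(k,k))) ∨ (∃q H(q)) ∧ (∀i F(i,i))
Extract every quantifier outward, since the variables are now distinct and don't occur free across branches:
  ∀k ∃m ∃q ∀i (¬F(m,k) ∨ F(k,k) ∨ H(q) ∧ F(i,i))

∀k ∃m ∃q ∀i (¬F(m,k) ∨ F(k,k) ∨ H(q) ∧ F(i,i))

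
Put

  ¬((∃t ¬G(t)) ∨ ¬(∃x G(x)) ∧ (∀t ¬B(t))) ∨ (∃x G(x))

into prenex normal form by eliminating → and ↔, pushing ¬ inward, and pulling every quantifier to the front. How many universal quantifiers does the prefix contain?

1

Move each ¬ inward, flipping quantifiers it crosses:
  (∀t G(t)) ∧ ((∃x G(x)) ∨ (∃t B(t))) ∨ (∃x G(x))
Standardize variables apart so no two quantifiers bind the same name: t↦u, x↦z1.
  (∀t G(t)) ∧ ((∃x G(x)) ∨ (∃u B(u))) ∨ (∃z1 G(z1))
Pull the quantifiers to the front (each side's bound variable is not free in the other side):
  ∀t ∃x ∃u ∃z1 (G(t) ∧ (G(x) ∨ B(u)) ∨ G(z1))
The prefix is ∀t ∃x ∃u ∃z1: 1 universal, 3 existential.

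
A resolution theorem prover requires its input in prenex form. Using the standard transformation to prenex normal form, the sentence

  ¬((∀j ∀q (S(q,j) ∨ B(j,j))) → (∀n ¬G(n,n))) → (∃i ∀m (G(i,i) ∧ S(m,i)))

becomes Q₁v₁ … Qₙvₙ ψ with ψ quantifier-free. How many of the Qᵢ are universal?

2

Eliminate → and ↔ using ¬ and ∨.
  ¬¬(¬(∀j ∀q (S(q,j) ∨ B(j,j))) ∨ (∀n ¬G(n,n))) ∨ (∃i ∀m (G(i,i) ∧ S(m,i)))
Push ¬ through the quantifiers and connectives to reach negation normal form:
  (∃j ∃q (¬S(q,j) ∧ ¬B(j,j))) ∨ (∀n ¬G(n,n)) ∨ (∃i ∀m (G(i,i) ∧ S(m,i)))
Pull the quantifiers to the front (each side's bound variable is not free in the other side):
  ∃j ∃q ∀n ∃i ∀m (¬S(q,j) ∧ ¬B(j,j) ∨ ¬G(n,n) ∨ G(i,i) ∧ S(m,i))
The prefix is ∃j ∃q ∀n ∃i ∀m: 2 universal, 3 existential.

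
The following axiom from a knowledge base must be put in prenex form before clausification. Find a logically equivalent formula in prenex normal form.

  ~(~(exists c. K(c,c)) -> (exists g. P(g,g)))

Rewrite implications/biconditionals: A → B as ¬A ∨ B.
  ~(~~(exists c. K(c,c)) | (exists g. P(g,g)))
Push ¬ through the quantifiers and connectives to reach negation normal form:
  (forall c. ~K(c,c)) & (forall g. ~P(g,g))
Pull the quantifiers to the front (each side's bound variable is not free in the other side):
  forall c. forall g. (~K(c,c) & ~P(g,g))

forall c. forall g. (~K(c,c) & ~P(g,g))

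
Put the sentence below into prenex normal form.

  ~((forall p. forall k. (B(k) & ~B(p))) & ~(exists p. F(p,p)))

Move each ¬ inward, flipping quantifiers it crosses:
  (exists p. exists k. (~B(k) | B(p))) | (exists p. F(p,p))
Standardize variables apart so no two quantifiers bind the same name: p↦r.
  (exists p. exists k. (~B(k) | B(p))) | (exists r. F(r,r))
Extract every quantifier outward, since the variables are now distinct and don't occur free across branches:
  exists p. exists k. exists r. (~B(k) | B(p) | F(r,r))

exists p. exists k. exists r. (~B(k) | B(p) | F(r,r))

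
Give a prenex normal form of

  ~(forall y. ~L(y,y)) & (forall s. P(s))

Drive negations inward (¬∀x A ≡ ∃x ¬A, ¬∃x A ≡ ∀x ¬A, De Morgan for ∧/∨):
  (exists y. L(y,y)) & (forall s. P(s))
All bound variables are already distinct, so no renaming is needed.
Pull the quantifiers to the front (each side's bound variable is not free in the other side):
  exists y. forall s. (L(y,y) & P(s))

exists y. forall s. (L(y,y) & P(s))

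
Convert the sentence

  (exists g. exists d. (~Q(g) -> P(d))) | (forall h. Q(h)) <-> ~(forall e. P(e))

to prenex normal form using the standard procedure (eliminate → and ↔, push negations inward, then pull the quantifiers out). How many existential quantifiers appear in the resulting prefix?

4

Rewrite implications/biconditionals: A → B as ¬A ∨ B; A ↔ B as (¬A ∨ B) ∧ (¬B ∨ A).
  (~((exists g. exists d. (~~Q(g) | P(d))) | (forall h. Q(h))) | ~(forall e. P(e))) & (~~(forall e. P(e)) | (exists g. exists d. (~~Q(g) | P(d))) | (forall h. Q(h)))
Move each ¬ inward, flipping quantifiers it crosses:
  ((forall g. forall d. (~Q(g) & ~P(d))) & (exists h. ~Q(h)) | (exists e. ~P(e))) & ((forall e. P(e)) | (exists g. exists d. (Q(g) | P(d))) | (forall h. Q(h)))
Rename bound variables to avoid capture: e↦r, g↦a, d↦u, h↦w.
  ((forall g. forall d. (~Q(g) & ~P(d))) & (exists h. ~Q(h)) | (exists e. ~P(e))) & ((forall r. P(r)) | (exists a. exists u. (Q(a) | P(u))) | (forall w. Q(w)))
Finally move all quantifiers to the prefix:
  forall g. forall d. exists h. exists e. forall r. exists a. exists u. forall w. ((~Q(g) & ~P(d) & ~Q(h) | ~P(e)) & (P(r) | Q(a) | P(u) | Q(w)))
The prefix is forall g forall d exists h exists e forall r exists a exists u forall w: 4 universal, 4 existential.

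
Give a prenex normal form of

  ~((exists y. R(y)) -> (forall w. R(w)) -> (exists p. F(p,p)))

exists y. forall w. forall p. (R(y) & R(w) & ~F(p,p))

Eliminate → and ↔ using ¬ and ∨.
  ~(~(exists y. R(y)) | ~(forall w. R(w)) | (exists p. F(p,p)))
Push ¬ through the quantifiers and connectives to reach negation normal form:
  (exists y. R(y)) & (forall w. R(w)) & (forall p. ~F(p,p))
Extract every quantifier outward, since the variables are now distinct and don't occur free across branches:
  exists y. forall w. forall p. (R(y) & R(w) & ~F(p,p))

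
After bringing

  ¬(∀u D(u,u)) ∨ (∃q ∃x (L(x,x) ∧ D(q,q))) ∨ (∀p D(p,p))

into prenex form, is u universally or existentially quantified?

existential

Move each ¬ inward, flipping quantifiers it crosses:
  (∃u ¬D(u,u)) ∨ (∃q ∃x (L(x,x) ∧ D(q,q))) ∨ (∀p D(p,p))
All bound variables are already distinct, so no renaming is needed.
Finally move all quantifiers to the prefix:
  ∃u ∃q ∃x ∀p (¬D(u,u) ∨ L(x,x) ∧ D(q,q) ∨ D(p,p))
The quantifier ∀u sits under an odd number of negations, so it flips to ∃u.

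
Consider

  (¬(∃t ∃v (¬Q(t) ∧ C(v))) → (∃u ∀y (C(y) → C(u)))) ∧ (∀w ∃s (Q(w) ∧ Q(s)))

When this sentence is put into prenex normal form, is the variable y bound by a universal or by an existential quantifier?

universal

Eliminate → and ↔ using ¬ and ∨.
  (¬¬(∃t ∃v (¬Q(t) ∧ C(v))) ∨ (∃u ∀y (¬C(y) ∨ C(u)))) ∧ (∀w ∃s (Q(w) ∧ Q(s)))
Drive negations inward (¬∀x A ≡ ∃x ¬A, ¬∃x A ≡ ∀x ¬A, De Morgan for ∧/∨):
  ((∃t ∃v (¬Q(t) ∧ C(v))) ∨ (∃u ∀y (¬C(y) ∨ C(u)))) ∧ (∀w ∃s (Q(w) ∧ Q(s)))
Pull the quantifiers to the front (each side's bound variable is not free in the other side):
  ∃t ∃v ∃u ∀y ∀w ∃s ((¬Q(t) ∧ C(v) ∨ ¬C(y) ∨ C(u)) ∧ Q(w) ∧ Q(s))
The quantifier ∀y sits under an even number of negations (counting the antecedent side of each →), so it remains universal.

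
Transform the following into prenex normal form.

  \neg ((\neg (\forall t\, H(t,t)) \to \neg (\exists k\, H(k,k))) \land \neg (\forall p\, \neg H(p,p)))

\exists t\, \exists k\, \forall p\, (\neg H(t,t) \land H(k,k) \lor \neg H(p,p))

Eliminate → and ↔ using ¬ and ∨.
  \neg ((\neg \neg (\forall t\, H(t,t)) \lor \neg (\exists k\, H(k,k))) \land \neg (\forall p\, \neg H(p,p)))
Move each ¬ inward, flipping quantifiers it crosses:
  (\exists t\, \neg H(t,t)) \land (\exists k\, H(k,k)) \lor (\forall p\, \neg H(p,p))
All bound variables are already distinct, so no renaming is needed.
Extract every quantifier outward, since the variables are now distinct and don't occur free across branches:
  \exists t\, \exists k\, \forall p\, (\neg H(t,t) \land H(k,k) \lor \neg H(p,p))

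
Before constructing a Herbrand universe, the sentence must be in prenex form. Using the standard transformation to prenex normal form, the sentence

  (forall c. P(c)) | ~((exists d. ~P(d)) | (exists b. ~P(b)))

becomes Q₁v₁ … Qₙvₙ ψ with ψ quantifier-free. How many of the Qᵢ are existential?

Drive negations inward (¬∀x A ≡ ∃x ¬A, ¬∃x A ≡ ∀x ¬A, De Morgan for ∧/∨):
  (forall c. P(c)) | (forall d. P(d)) & (forall b. P(b))
All bound variables are already distinct, so no renaming is needed.
Pull the quantifiers to the front (each side's bound variable is not free in the other side):
  forall c. forall d. forall b. (P(c) | P(d) & P(b))
The prefix is forall c forall d forall b: 3 universal, 0 existential.

0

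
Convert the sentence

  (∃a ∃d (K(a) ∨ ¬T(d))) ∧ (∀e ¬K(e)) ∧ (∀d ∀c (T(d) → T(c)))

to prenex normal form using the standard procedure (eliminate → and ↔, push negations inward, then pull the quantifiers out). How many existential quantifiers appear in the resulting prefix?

First replace A → B with ¬A ∨ B.
  (∃a ∃d (K(a) ∨ ¬T(d))) ∧ (∀e ¬K(e)) ∧ (∀d ∀c (¬T(d) ∨ T(c)))
Rename bound variables to avoid capture: d↦z1.
  (∃a ∃d (K(a) ∨ ¬T(d))) ∧ (∀e ¬K(e)) ∧ (∀z1 ∀c (¬T(z1) ∨ T(c)))
Extract every quantifier outward, since the variables are now distinct and don't occur free across branches:
  ∃a ∃d ∀e ∀z1 ∀c ((K(a) ∨ ¬T(d)) ∧ ¬K(e) ∧ (¬T(z1) ∨ T(c)))
The prefix is ∃a ∃d ∀e ∀z1 ∀c: 3 universal, 2 existential.

2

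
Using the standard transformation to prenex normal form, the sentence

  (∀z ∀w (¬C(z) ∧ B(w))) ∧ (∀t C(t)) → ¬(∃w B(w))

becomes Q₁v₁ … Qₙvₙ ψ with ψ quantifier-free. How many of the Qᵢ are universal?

First replace A → B with ¬A ∨ B.
  ¬((∀z ∀w (¬C(z) ∧ B(w))) ∧ (∀t C(t))) ∨ ¬(∃w B(w))
Drive negations inward (¬∀x A ≡ ∃x ¬A, ¬∃x A ≡ ∀x ¬A, De Morgan for ∧/∨):
  (∃z ∃w (C(z) ∨ ¬B(w))) ∨ (∃t ¬C(t)) ∨ (∀w ¬B(w))
Rename bound variables to avoid capture: w↦c.
  (∃z ∃w (C(z) ∨ ¬B(w))) ∨ (∃t ¬C(t)) ∨ (∀c ¬B(c))
Extract every quantifier outward, since the variables are now distinct and don't occur free across branches:
  ∃z ∃w ∃t ∀c (C(z) ∨ ¬B(w) ∨ ¬C(t) ∨ ¬B(c))
The prefix is ∃z ∃w ∃t ∀c: 1 universal, 3 existential.

1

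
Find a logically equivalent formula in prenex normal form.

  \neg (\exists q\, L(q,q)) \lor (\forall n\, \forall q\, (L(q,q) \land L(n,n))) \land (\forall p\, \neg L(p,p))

Move each ¬ inward, flipping quantifiers it crosses:
  (\forall q\, \neg L(q,q)) \lor (\forall n\, \forall q\, (L(q,q) \land L(n,n))) \land (\forall p\, \neg L(p,p))
Give each quantifier a distinct variable: q↦a.
  (\forall q\, \neg L(q,q)) \lor (\forall n\, \forall a\, (L(a,a) \land L(n,n))) \land (\forall p\, \neg L(p,p))
Pull the quantifiers to the front (each side's bound variable is not free in the other side):
  \forall q\, \forall n\, \forall a\, \forall p\, (\neg L(q,q) \lor L(a,a) \land L(n,n) \land \neg L(p,p))

\forall q\, \forall n\, \forall a\, \forall p\, (\neg L(q,q) \lor L(a,a) \land L(n,n) \land \neg L(p,p))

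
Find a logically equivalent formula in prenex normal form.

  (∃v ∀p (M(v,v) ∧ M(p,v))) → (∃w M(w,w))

Rewrite implications/biconditionals: A → B as ¬A ∨ B.
  ¬(∃v ∀p (M(v,v) ∧ M(p,v))) ∨ (∃w M(w,w))
Push ¬ through the quantifiers and connectives to reach negation normal form:
  (∀v ∃p (¬M(v,v) ∨ ¬M(p,v))) ∨ (∃w M(w,w))
All bound variables are already distinct, so no renaming is needed.
Finally move all quantifiers to the prefix:
  ∀v ∃p ∃w (¬M(v,v) ∨ ¬M(p,v) ∨ M(w,w))

∀v ∃p ∃w (¬M(v,v) ∨ ¬M(p,v) ∨ M(w,w))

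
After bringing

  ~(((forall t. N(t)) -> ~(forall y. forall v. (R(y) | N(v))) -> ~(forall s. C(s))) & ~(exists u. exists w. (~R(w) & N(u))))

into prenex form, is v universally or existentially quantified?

existential

Rewrite implications/biconditionals: A → B as ¬A ∨ B.
  ~((~(forall t. N(t)) | ~~(forall y. forall v. (R(y) | N(v))) | ~(forall s. C(s))) & ~(exists u. exists w. (~R(w) & N(u))))
Push ¬ through the quantifiers and connectives to reach negation normal form:
  (forall t. N(t)) & (exists y. exists v. (~R(y) & ~N(v))) & (forall s. C(s)) | (exists u. exists w. (~R(w) & N(u)))
All bound variables are already distinct, so no renaming is needed.
Finally move all quantifiers to the prefix:
  forall t. exists y. exists v. forall s. exists u. exists w. (N(t) & ~R(y) & ~N(v) & C(s) | ~R(w) & N(u))
The quantifier forall v sits under an odd number of negations (counting the antecedent side of each →), so it flips to exists v.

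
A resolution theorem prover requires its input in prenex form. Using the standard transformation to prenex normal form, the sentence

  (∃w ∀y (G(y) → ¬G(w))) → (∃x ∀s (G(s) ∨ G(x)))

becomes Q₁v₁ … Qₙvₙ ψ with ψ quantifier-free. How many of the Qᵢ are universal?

First replace A → B with ¬A ∨ B.
  ¬(∃w ∀y (¬G(y) ∨ ¬G(w))) ∨ (∃x ∀s (G(s) ∨ G(x)))
Move each ¬ inward, flipping quantifiers it crosses:
  (∀w ∃y (G(y) ∧ G(w))) ∨ (∃x ∀s (G(s) ∨ G(x)))
All bound variables are already distinct, so no renaming is needed.
Pull the quantifiers to the front (each side's bound variable is not free in the other side):
  ∀w ∃y ∃x ∀s (G(y) ∧ G(w) ∨ G(s) ∨ G(x))
The prefix is ∀w ∃y ∃x ∀s: 2 universal, 2 existential.

2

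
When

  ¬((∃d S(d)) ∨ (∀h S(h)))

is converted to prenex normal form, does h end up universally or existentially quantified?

existential

Move each ¬ inward, flipping quantifiers it crosses:
  (∀d ¬S(d)) ∧ (∃h ¬S(h))
Pull the quantifiers to the front (each side's bound variable is not free in the other side):
  ∀d ∃h (¬S(d) ∧ ¬S(h))
The quantifier ∀h sits under an odd number of negations, so it flips to ∃h.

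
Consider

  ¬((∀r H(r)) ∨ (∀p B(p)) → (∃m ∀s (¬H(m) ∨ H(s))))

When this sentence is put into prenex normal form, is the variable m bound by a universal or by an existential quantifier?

universal

First replace A → B with ¬A ∨ B.
  ¬(¬((∀r H(r)) ∨ (∀p B(p))) ∨ (∃m ∀s (¬H(m) ∨ H(s))))
Drive negations inward (¬∀x A ≡ ∃x ¬A, ¬∃x A ≡ ∀x ¬A, De Morgan for ∧/∨):
  ((∀r H(r)) ∨ (∀p B(p))) ∧ (∀m ∃s (H(m) ∧ ¬H(s)))
All bound variables are already distinct, so no renaming is needed.
Finally move all quantifiers to the prefix:
  ∀r ∀p ∀m ∃s ((H(r) ∨ B(p)) ∧ H(m) ∧ ¬H(s))
The quantifier ∃m sits under an odd number of negations (counting the antecedent side of each →), so it flips to ∀m.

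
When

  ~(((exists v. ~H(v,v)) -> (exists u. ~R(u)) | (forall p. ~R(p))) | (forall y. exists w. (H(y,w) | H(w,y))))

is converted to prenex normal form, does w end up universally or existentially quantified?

universal

First replace A → B with ¬A ∨ B.
  ~(~(exists v. ~H(v,v)) | (exists u. ~R(u)) | (forall p. ~R(p)) | (forall y. exists w. (H(y,w) | H(w,y))))
Drive negations inward (¬∀x A ≡ ∃x ¬A, ¬∃x A ≡ ∀x ¬A, De Morgan for ∧/∨):
  (exists v. ~H(v,v)) & (forall u. R(u)) & (exists p. R(p)) & (exists y. forall w. (~H(y,w) & ~H(w,y)))
Extract every quantifier outward, since the variables are now distinct and don't occur free across branches:
  exists v. forall u. exists p. exists y. forall w. (~H(v,v) & R(u) & R(p) & ~H(y,w) & ~H(w,y))
The quantifier exists w sits under an odd number of negations (counting the antecedent side of each →), so it flips to forall w.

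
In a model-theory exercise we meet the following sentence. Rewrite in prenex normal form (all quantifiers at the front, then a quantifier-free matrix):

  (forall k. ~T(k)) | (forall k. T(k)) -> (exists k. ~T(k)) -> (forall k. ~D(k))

exists k. exists q. forall z. forall z1. (T(k) & ~T(q) | T(z) | ~D(z1))

Rewrite implications/biconditionals: A → B as ¬A ∨ B.
  ~((forall k. ~T(k)) | (forall k. T(k))) | ~(exists k. ~T(k)) | (forall k. ~D(k))
Move each ¬ inward, flipping quantifiers it crosses:
  (exists k. T(k)) & (exists k. ~T(k)) | (forall k. T(k)) | (forall k. ~D(k))
Rename bound variables to avoid capture: k↦q, k↦z, k↦z1.
  (exists k. T(k)) & (exists q. ~T(q)) | (forall z. T(z)) | (forall z1. ~D(z1))
Finally move all quantifiers to the prefix:
  exists k. exists q. forall z. forall z1. (T(k) & ~T(q) | T(z) | ~D(z1))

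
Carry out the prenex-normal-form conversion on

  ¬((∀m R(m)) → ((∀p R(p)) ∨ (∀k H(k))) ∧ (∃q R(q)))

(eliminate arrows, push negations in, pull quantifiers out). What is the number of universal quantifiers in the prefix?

Rewrite implications/biconditionals: A → B as ¬A ∨ B.
  ¬(¬(∀m R(m)) ∨ ((∀p R(p)) ∨ (∀k H(k))) ∧ (∃q R(q)))
Drive negations inward (¬∀x A ≡ ∃x ¬A, ¬∃x A ≡ ∀x ¬A, De Morgan for ∧/∨):
  (∀m R(m)) ∧ ((∃p ¬R(p)) ∧ (∃k ¬H(k)) ∨ (∀q ¬R(q)))
All bound variables are already distinct, so no renaming is needed.
Extract every quantifier outward, since the variables are now distinct and don't occur free across branches:
  ∀m ∃p ∃k ∀q (R(m) ∧ (¬R(p) ∧ ¬H(k) ∨ ¬R(q)))
The prefix is ∀m ∃p ∃k ∀q: 2 universal, 2 existential.

2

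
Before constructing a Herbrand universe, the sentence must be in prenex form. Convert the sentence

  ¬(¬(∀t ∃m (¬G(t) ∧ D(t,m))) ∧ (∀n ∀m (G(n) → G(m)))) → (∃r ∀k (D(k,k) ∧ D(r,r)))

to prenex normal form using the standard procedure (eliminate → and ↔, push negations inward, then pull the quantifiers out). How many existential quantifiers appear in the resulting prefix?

2

Eliminate → and ↔ using ¬ and ∨.
  ¬¬(¬(∀t ∃m (¬G(t) ∧ D(t,m))) ∧ (∀n ∀m (¬G(n) ∨ G(m)))) ∨ (∃r ∀k (D(k,k) ∧ D(r,r)))
Move each ¬ inward, flipping quantifiers it crosses:
  (∃t ∀m (G(t) ∨ ¬D(t,m))) ∧ (∀n ∀m (¬G(n) ∨ G(m))) ∨ (∃r ∀k (D(k,k) ∧ D(r,r)))
Give each quantifier a distinct variable: m↦q.
  (∃t ∀m (G(t) ∨ ¬D(t,m))) ∧ (∀n ∀q (¬G(n) ∨ G(q))) ∨ (∃r ∀k (D(k,k) ∧ D(r,r)))
Pull the quantifiers to the front (each side's bound variable is not free in the other side):
  ∃t ∀m ∀n ∀q ∃r ∀k ((G(t) ∨ ¬D(t,m)) ∧ (¬G(n) ∨ G(q)) ∨ D(k,k) ∧ D(r,r))
The prefix is ∃t ∀m ∀n ∀q ∃r ∀k: 4 universal, 2 existential.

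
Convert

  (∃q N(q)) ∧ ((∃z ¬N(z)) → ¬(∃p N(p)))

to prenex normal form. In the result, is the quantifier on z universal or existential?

Eliminate → and ↔ using ¬ and ∨.
  (∃q N(q)) ∧ (¬(∃z ¬N(z)) ∨ ¬(∃p N(p)))
Push ¬ through the quantifiers and connectives to reach negation normal form:
  (∃q N(q)) ∧ ((∀z N(z)) ∨ (∀p ¬N(p)))
All bound variables are already distinct, so no renaming is needed.
Pull the quantifiers to the front (each side's bound variable is not free in the other side):
  ∃q ∀z ∀p (N(q) ∧ (N(z) ∨ ¬N(p)))
The quantifier ∃z sits under an odd number of negations (counting the antecedent side of each →), so it flips to ∀z.

universal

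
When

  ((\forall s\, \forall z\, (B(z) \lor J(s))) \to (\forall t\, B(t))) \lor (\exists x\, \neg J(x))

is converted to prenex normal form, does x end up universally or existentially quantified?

Eliminate → and ↔ using ¬ and ∨.
  \neg (\forall s\, \forall z\, (B(z) \lor J(s))) \lor (\forall t\, B(t)) \lor (\exists x\, \neg J(x))
Push ¬ through the quantifiers and connectives to reach negation normal form:
  (\exists s\, \exists z\, (\neg B(z) \land \neg J(s))) \lor (\forall t\, B(t)) \lor (\exists x\, \neg J(x))
All bound variables are already distinct, so no renaming is needed.
Extract every quantifier outward, since the variables are now distinct and don't occur free across branches:
  \exists s\, \exists z\, \forall t\, \exists x\, (\neg B(z) \land \neg J(s) \lor B(t) \lor \neg J(x))
The quantifier \exists x sits under an even number of negations (counting the antecedent side of each →), so it remains existential.

existential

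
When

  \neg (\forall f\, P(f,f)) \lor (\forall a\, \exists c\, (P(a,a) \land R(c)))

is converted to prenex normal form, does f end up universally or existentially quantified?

existential

Push ¬ through the quantifiers and connectives to reach negation normal form:
  (\exists f\, \neg P(f,f)) \lor (\forall a\, \exists c\, (P(a,a) \land R(c)))
All bound variables are already distinct, so no renaming is needed.
Finally move all quantifiers to the prefix:
  \exists f\, \forall a\, \exists c\, (\neg P(f,f) \lor P(a,a) \land R(c))
The quantifier \forall f sits under an odd number of negations, so it flips to \exists f.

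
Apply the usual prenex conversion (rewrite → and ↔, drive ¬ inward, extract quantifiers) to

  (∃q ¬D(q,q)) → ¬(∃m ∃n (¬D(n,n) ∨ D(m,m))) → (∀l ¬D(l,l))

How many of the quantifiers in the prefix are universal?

Rewrite implications/biconditionals: A → B as ¬A ∨ B.
  ¬(∃q ¬D(q,q)) ∨ ¬¬(∃m ∃n (¬D(n,n) ∨ D(m,m))) ∨ (∀l ¬D(l,l))
Move each ¬ inward, flipping quantifiers it crosses:
  (∀q D(q,q)) ∨ (∃m ∃n (¬D(n,n) ∨ D(m,m))) ∨ (∀l ¬D(l,l))
All bound variables are already distinct, so no renaming is needed.
Pull the quantifiers to the front (each side's bound variable is not free in the other side):
  ∀q ∃m ∃n ∀l (D(q,q) ∨ ¬D(n,n) ∨ D(m,m) ∨ ¬D(l,l))
The prefix is ∀q ∃m ∃n ∀l: 2 universal, 2 existential.

2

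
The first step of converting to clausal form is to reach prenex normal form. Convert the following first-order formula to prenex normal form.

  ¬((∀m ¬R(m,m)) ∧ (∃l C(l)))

Move each ¬ inward, flipping quantifiers it crosses:
  (∃m R(m,m)) ∨ (∀l ¬C(l))
All bound variables are already distinct, so no renaming is needed.
Pull the quantifiers to the front (each side's bound variable is not free in the other side):
  ∃m ∀l (R(m,m) ∨ ¬C(l))

∃m ∀l (R(m,m) ∨ ¬C(l))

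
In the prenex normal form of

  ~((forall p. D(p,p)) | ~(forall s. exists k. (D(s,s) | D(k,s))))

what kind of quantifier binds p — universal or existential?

Push ¬ through the quantifiers and connectives to reach negation normal form:
  (exists p. ~D(p,p)) & (forall s. exists k. (D(s,s) | D(k,s)))
All bound variables are already distinct, so no renaming is needed.
Pull the quantifiers to the front (each side's bound variable is not free in the other side):
  exists p. forall s. exists k. (~D(p,p) & (D(s,s) | D(k,s)))
The quantifier forall p sits under an odd number of negations, so it flips to exists p.

existential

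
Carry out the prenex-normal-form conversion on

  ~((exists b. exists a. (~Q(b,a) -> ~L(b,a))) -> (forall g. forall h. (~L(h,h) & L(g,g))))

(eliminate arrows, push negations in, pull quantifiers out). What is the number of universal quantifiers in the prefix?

First replace A → B with ¬A ∨ B.
  ~(~(exists b. exists a. (~~Q(b,a) | ~L(b,a))) | (forall g. forall h. (~L(h,h) & L(g,g))))
Drive negations inward (¬∀x A ≡ ∃x ¬A, ¬∃x A ≡ ∀x ¬A, De Morgan for ∧/∨):
  (exists b. exists a. (Q(b,a) | ~L(b,a))) & (exists g. exists h. (L(h,h) | ~L(g,g)))
Extract every quantifier outward, since the variables are now distinct and don't occur free across branches:
  exists b. exists a. exists g. exists h. ((Q(b,a) | ~L(b,a)) & (L(h,h) | ~L(g,g)))
The prefix is exists b exists a exists g exists h: 0 universal, 4 existential.

0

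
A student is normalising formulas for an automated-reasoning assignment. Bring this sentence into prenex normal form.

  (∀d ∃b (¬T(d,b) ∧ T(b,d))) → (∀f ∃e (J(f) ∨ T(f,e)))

First replace A → B with ¬A ∨ B.
  ¬(∀d ∃b (¬T(d,b) ∧ T(b,d))) ∨ (∀f ∃e (J(f) ∨ T(f,e)))
Drive negations inward (¬∀x A ≡ ∃x ¬A, ¬∃x A ≡ ∀x ¬A, De Morgan for ∧/∨):
  (∃d ∀b (T(d,b) ∨ ¬T(b,d))) ∨ (∀f ∃e (J(f) ∨ T(f,e)))
Pull the quantifiers to the front (each side's bound variable is not free in the other side):
  ∃d ∀b ∀f ∃e (T(d,b) ∨ ¬T(b,d) ∨ J(f) ∨ T(f,e))

∃d ∀b ∀f ∃e (T(d,b) ∨ ¬T(b,d) ∨ J(f) ∨ T(f,e))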